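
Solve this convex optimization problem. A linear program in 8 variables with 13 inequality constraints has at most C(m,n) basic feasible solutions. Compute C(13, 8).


Each vertex corresponds to some choice of n active constraints out of m, so the number of vertices is at most C(m, n) = m! / (n!(m-n)!).
m = 13, n = 8
Numerator: 13 * 12 * 11 * 10 * 9 * 8 * 7 * 6
Denominator: 8! = 40320
C(13, 8) = 1287


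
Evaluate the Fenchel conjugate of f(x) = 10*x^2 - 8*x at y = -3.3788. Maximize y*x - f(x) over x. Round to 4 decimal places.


f*(y) = sup_x {y*x - a*x^2 - b*x} = sup_x {(y-b)*x - a*x^2}
FOC: (y - b) - 2a*x = 0 => x* = (y - b)/(2a)
x* = (-3.3788 + 8)/(2*10) = 0.2311
f*(-3.3788) = (y-b)^2/(4a) = (-3.3788 + 8)^2/(4*10)
= 21.3555/40 = 0.5339


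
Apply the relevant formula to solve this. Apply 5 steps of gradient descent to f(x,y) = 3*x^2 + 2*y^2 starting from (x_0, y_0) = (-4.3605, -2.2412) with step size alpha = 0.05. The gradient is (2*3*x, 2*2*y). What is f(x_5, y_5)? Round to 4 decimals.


Gradient descent on f(x,y) = 3*x^2 + 2*y^2.
Starting point: (-4.3605, -2.2412), alpha = 0.05
Step 1: grad_x = 2*3*-4.3605 = -26.163, grad_y = 2*2*-2.2412 = -8.9648
  x_1 = -4.3605 - 0.05*-26.163 = -3.0524
  y_1 = -2.2412 - 0.05*-8.9648 = -1.793
Step 2: grad_x = 2*3*-3.0524 = -18.3141, grad_y = 2*2*-1.793 = -7.1718
  x_2 = -3.0524 - 0.05*-18.3141 = -2.1366
  y_2 = -1.793 - 0.05*-7.1718 = -1.4344
Step 3: grad_x = 2*3*-2.1366 = -12.8199, grad_y = 2*2*-1.4344 = -5.7375
  x_3 = -2.1366 - 0.05*-12.8199 = -1.4957
  y_3 = -1.4344 - 0.05*-5.7375 = -1.1475
Step 4: grad_x = 2*3*-1.4957 = -8.9739, grad_y = 2*2*-1.1475 = -4.59
  x_4 = -1.4957 - 0.05*-8.9739 = -1.047
  y_4 = -1.1475 - 0.05*-4.59 = -0.918
Step 5: grad_x = 2*3*-1.047 = -6.2817, grad_y = 2*2*-0.918 = -3.672
  x_5 = -1.047 - 0.05*-6.2817 = -0.7329
  y_5 = -0.918 - 0.05*-3.672 = -0.7344
f(-0.7329, -0.7344) = 3*(-0.7329)^2 + 2*(-0.7344)^2 = 2.69


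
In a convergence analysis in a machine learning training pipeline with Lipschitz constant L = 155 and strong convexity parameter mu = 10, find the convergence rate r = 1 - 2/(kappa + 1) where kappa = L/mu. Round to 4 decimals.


Step 1: Compute the condition number.
kappa = L/mu = 155/10 = 15.5
Step 2: Compute the convergence rate.
r = 1 - 2/(kappa + 1) = 1 - 2*mu/(L + mu) = (L - mu)/(L + mu) = 145/165 = 0.8788


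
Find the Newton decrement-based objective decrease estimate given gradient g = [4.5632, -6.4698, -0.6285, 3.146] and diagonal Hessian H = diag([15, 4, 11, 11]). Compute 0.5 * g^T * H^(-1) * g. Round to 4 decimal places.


Step 1: H is diagonal, so H^(-1) * g = [0.3042, -1.6175, -0.0571, 0.286].
Step 2: g^T H^(-1) g = sum_i g_i^2 / H_ii
  = (4.5632)^2/15 + (-6.4698)^2/4 + (-0.6285)^2/11 + (3.146)^2/11
  = 1.3882 + 10.4646 + 0.0359 + 0.8998 = 12.7884
Step 3: Objective decrease = 0.5 * g^T H^(-1) g = 6.3942


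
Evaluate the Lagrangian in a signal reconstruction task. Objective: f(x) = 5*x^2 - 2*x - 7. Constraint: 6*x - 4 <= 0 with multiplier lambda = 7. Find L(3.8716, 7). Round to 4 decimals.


Step 1: Evaluate f(x).
f(3.8716) = 5*3.8716^2 - 2*3.8716 - 7 = 60.2032
Step 2: Evaluate g(x).
g(3.8716) = 6*3.8716 - 4 = 19.2296
Step 3: Compute Lagrangian.
L = 60.2032 + 7*19.2296 = 194.8104


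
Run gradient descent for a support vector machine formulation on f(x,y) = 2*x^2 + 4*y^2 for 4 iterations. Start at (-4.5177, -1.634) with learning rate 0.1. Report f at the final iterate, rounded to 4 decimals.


Gradient descent on f(x,y) = 2*x^2 + 4*y^2.
Starting point: (-4.5177, -1.634), alpha = 0.1
Step 1: grad_x = 2*2*-4.5177 = -18.0708, grad_y = 2*4*-1.634 = -13.072
  x_1 = -4.5177 - 0.1*-18.0708 = -2.7106
  y_1 = -1.634 - 0.1*-13.072 = -0.3268
Step 2: grad_x = 2*2*-2.7106 = -10.8425, grad_y = 2*4*-0.3268 = -2.6144
  x_2 = -2.7106 - 0.1*-10.8425 = -1.6264
  y_2 = -0.3268 - 0.1*-2.6144 = -0.0654
Step 3: grad_x = 2*2*-1.6264 = -6.5055, grad_y = 2*4*-0.0654 = -0.5229
  x_3 = -1.6264 - 0.1*-6.5055 = -0.9758
  y_3 = -0.0654 - 0.1*-0.5229 = -0.0131
Step 4: grad_x = 2*2*-0.9758 = -3.9033, grad_y = 2*4*-0.0131 = -0.1046
  x_4 = -0.9758 - 0.1*-3.9033 = -0.5855
  y_4 = -0.0131 - 0.1*-0.1046 = -0.0026
f(-0.5855, -0.0026) = 2*(-0.5855)^2 + 4*(-0.0026)^2 = 0.6856


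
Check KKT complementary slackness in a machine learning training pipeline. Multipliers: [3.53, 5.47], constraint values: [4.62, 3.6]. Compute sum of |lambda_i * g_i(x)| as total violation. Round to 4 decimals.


KKT complementary slackness check:
lambda_1 * g_1 = 3.53 * 4.62 = 16.3086
lambda_2 * g_2 = 5.47 * 3.6 = 19.692
Total violation = 16.3086 + 19.692 = 36.0006


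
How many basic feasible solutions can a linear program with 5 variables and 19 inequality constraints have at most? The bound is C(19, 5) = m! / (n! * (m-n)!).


Each vertex corresponds to some choice of n active constraints out of m, so the number of vertices is at most C(m, n) = m! / (n!(m-n)!).
m = 19, n = 5
Numerator: 19 * 18 * 17 * 16 * 15
Denominator: 5! = 120
C(19, 5) = 11628


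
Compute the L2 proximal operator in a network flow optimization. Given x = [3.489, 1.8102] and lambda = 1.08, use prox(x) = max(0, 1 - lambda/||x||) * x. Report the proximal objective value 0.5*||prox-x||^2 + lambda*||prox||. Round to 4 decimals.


Step 1: Compute ||x||.
||x|| = 3.9306
Step 2: Compute scaling factor.
scale = max(0, 1 - 1.08/3.9306) = 0.7252
Step 3: prox(x) = [2.5303, 1.3128]
||prox(x)|| = 2.8506
Step 4: Proximal objective.
0.5*||prox-x||^2 = 0.5832
lambda*||prox|| = 3.0786
Total = 3.6619


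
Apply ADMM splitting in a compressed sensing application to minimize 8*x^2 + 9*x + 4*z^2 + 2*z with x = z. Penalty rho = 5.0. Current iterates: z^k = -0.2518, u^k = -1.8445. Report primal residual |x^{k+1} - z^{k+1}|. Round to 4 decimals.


ADMM iteration with rho = 5.0, z^k = -0.2518, u^k = -1.8445
Step 1: x-update.
Minimize 8*x^2 + 9*x + (5.0/2)*(x + 0.2518 - 1.8445)^2
FOC: (2*8 + 5.0)*x = -9 + 5.0*(-0.2518 + 1.8445)
x^{k+1} = -0.0494
Step 2: z-update.
Minimize 4*z^2 + 2*z + (5.0/2)*(-0.0494 - z - 1.8445)^2
FOC: (2*4 + 5.0)*z = -2 + 5.0*(-0.0494 - 1.8445)
z^{k+1} = -0.8823
Step 3: u-update.
u^{k+1} = -1.8445 - 0.0494 + 0.8823 = -1.0116
Step 4: Primal residual = |-0.0494 + 0.8823| = 0.8329


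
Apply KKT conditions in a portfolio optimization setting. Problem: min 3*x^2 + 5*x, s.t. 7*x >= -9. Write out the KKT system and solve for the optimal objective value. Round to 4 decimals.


Step 1: Try lambda = 0 (constraint inactive).
Stationarity: 2*3*x + 5 = 0
x* = -5/(2*3) = -5/6 = -0.8333 (rounded; the exact value -5/6 is used below)
Check constraint: 7*-0.8333 = -5.8331 >= -9 -- satisfied.
Step 2: Compute optimal value.
f(x*) = 3*(-5/6)^2 + 5*(-5/6) = -2.0833


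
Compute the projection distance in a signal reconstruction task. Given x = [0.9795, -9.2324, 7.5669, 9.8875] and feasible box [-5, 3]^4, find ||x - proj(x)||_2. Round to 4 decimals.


Project each component onto [-5, 3].
clip(0.9795) = 0.9795, clip(-9.2324) = -5.0, clip(7.5669) = 3.0, clip(9.8875) = 3.0
Projection = [0.9795, -5.0, 3.0, 3.0]
Squared diffs: [0.0, 17.9132, 20.8566, 47.4377]
Distance = sqrt(86.2075) = 9.2848


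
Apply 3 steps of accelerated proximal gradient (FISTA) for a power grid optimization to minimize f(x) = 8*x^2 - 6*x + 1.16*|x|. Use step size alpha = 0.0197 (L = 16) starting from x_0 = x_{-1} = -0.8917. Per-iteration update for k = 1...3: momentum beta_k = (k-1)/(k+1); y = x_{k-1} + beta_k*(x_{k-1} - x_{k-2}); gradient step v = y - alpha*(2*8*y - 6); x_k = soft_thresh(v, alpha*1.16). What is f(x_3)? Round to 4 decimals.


FISTA on f(x) = 8*x^2 - 6*x + 1.16*|x|
L = 16, alpha = 0.0197
Iteration 1: beta = 0.0, y = -0.8917 + 0.0*(-0.8917 + 0.8917) = -0.8917
  grad(y) = -20.2672, v = y - alpha*grad = -0.4924
  prox(v) = soft_thresh(-0.4924, 0.0229) = -0.4696
Iteration 2: beta = 0.3333, y = -0.4696 + 0.3333*(-0.4696 + 0.8917) = -0.3289
  grad(y) = -11.2621, v = y - alpha*grad = -0.107
  prox(v) = soft_thresh(-0.107, 0.0229) = -0.0842
Iteration 3: beta = 0.5, y = -0.0842 + 0.5*(-0.0842 + 0.4696) = 0.1085
  grad(y) = -4.2633, v = y - alpha*grad = 0.1925
  prox(v) = soft_thresh(0.1925, 0.0229) = 0.1697
f(x_3) = 8*0.1697^2 - 6*0.1697 + 1.16*|0.1697| = -0.5909


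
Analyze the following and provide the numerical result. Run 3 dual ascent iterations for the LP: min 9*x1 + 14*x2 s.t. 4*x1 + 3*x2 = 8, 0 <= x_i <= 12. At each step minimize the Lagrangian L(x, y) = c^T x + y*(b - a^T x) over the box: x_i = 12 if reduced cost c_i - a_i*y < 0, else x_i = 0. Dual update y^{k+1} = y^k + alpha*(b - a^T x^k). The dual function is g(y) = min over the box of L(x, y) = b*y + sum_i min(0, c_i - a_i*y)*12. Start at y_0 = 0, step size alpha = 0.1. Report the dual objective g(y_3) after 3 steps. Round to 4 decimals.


Dual ascent for LP: min 9*x1 + 14*x2, 4*x1 + 3*x2 = 8, 0 <= x_i <= 12
Step 1: y^k = 0.0, reduced costs: (9.0, 14.0)
  x^k = (0.0, 0.0), subgradient = b - a^T x = 8.0
  y^{k+1} = 0.0 + 0.1*8.0 = 0.8
Step 2: y^k = 0.8, reduced costs: (5.8, 11.6)
  x^k = (0.0, 0.0), subgradient = b - a^T x = 8.0
  y^{k+1} = 0.8 + 0.1*8.0 = 1.6
Step 3: y^k = 1.6, reduced costs: (2.6, 9.2)
  x^k = (0.0, 0.0), subgradient = b - a^T x = 8.0
  y^{k+1} = 1.6 + 0.1*8.0 = 2.4
Dual objective at y_3 = 2.4: reduced costs (-0.6, 6.8), box minimizer x = (12.0, 0.0)
g(y_3) = b*y + (c1 - a1*y)*x1 + (c2 - a2*y)*x2 = 8*2.4 + (-0.6)*12.0 + 6.8*0.0 = 19.2 - 7.2 + 0.0 = 12.0


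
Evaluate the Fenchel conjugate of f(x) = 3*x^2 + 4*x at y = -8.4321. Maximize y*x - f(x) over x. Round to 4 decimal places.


f*(y) = sup_x {y*x - a*x^2 - b*x} = sup_x {(y-b)*x - a*x^2}
FOC: (y - b) - 2a*x = 0 => x* = (y - b)/(2a)
x* = (-8.4321 - 4)/(2*3) = -2.072
f*(-8.4321) = (y-b)^2/(4a) = (-8.4321 - 4)^2/(4*3)
= 154.5571/12 = 12.8798


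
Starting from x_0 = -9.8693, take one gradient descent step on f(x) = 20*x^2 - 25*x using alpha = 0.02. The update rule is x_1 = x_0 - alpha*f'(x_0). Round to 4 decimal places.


We compute the gradient at x_0 and apply the update.
f'(x) = 40*x - 25
f'(-9.8693) = 40*-9.8693 - 25 = -419.772
x_1 = -9.8693 - 0.02*-419.772 = -1.4739


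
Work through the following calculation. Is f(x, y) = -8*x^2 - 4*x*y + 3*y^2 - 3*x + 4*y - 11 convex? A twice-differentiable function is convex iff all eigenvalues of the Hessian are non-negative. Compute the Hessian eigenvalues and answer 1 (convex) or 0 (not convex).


The Hessian of f(x,y) = -8*x^2 - 4*x*y + 3*y^2 - 3*x + 4*y - 11 is:
H = [[-16, -4], [-4, 6]]
Trace = -16 + 6 = -10
Determinant = -16*6 - (-4)^2 = -112
Discriminant = (-10)^2 - 4*-112 = 548.0
Eigenvalues: lambda_1 = -16.7047, lambda_2 = 6.7047
The function is not convex.

0


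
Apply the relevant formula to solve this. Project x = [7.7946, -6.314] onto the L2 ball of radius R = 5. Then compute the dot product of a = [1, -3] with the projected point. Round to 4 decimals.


Step 1: Compute ||x|| (intermediates to 6 decimals).
||x|| = sqrt(7.7946^2 + (-6.314)^2) = 10.031071
Step 2: Project.
Since ||x|| > R, scale = R/||x|| = 5/10.031071 = 0.498451, proj(x) = scale * x
proj(x) = [3.885226, -3.14722]
Step 3: Dot product.
a^T * proj(x) = 1*3.885226 - 3*(-3.14722) = 13.3269


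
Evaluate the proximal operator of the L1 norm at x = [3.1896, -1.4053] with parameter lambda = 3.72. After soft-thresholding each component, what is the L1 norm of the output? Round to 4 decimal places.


Soft-thresholding with lambda = 3.72:
prox(3.1896) = sign(3.1896)*max(|3.1896| - 3.72, 0) = 0.0
prox(-1.4053) = sign(-1.4053)*max(|-1.4053| - 3.72, 0) = 0.0
prox(x) = [0.0, 0.0]
||prox(x)||_1 = 0.0 + 0.0 = 0.0


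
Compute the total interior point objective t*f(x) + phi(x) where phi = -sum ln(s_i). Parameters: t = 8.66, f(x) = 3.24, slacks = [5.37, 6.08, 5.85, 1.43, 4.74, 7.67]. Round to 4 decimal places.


Step 1: Compute log-barrier.
ln values: [1.6808, 1.805, 1.7664, 0.3577, 1.556, 2.0373]
phi = -(1.6808 + 1.805 + 1.7664 + 0.3577 + 1.556 + 2.0373) = -9.2033
Step 2: Compute augmented objective.
t*f(x) = 8.66*3.24 = 28.0584
Total = 28.0584 - 9.2033 = 18.8551


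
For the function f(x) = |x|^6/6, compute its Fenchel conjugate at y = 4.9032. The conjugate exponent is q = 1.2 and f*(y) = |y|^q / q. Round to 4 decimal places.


The conjugate exponent q satisfies 1/p + 1/q = 1.
p = 6, so q = 6/(6 - 1) = 1.2
|y|^q = 4.9032^1.2 = 6.7387
f*(4.9032) = 6.7387 / 1.2 = 5.6156


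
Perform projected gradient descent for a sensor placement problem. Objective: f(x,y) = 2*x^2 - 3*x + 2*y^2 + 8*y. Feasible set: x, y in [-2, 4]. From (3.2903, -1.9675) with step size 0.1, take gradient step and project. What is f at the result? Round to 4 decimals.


Step 1: Compute gradient at (3.2903, -1.9675).
grad_x = 2*2*3.2903 - 3 = 10.1612
grad_y = 2*2*-1.9675 + 8 = 0.13
Step 2: Gradient step.
x_raw = 3.2903 - 0.1*10.1612 = 2.2742
y_raw = -1.9675 - 0.1*0.13 = -1.9805
Step 3: Project onto [-2, 4].
x_proj = clip(2.2742) = 2.2742
y_proj = clip(-1.9805) = -1.9805
Step 4: Evaluate f.
f(2.2742, -1.9805) = -4.478


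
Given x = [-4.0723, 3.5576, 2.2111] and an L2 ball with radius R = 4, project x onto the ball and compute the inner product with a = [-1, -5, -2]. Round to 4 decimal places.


Step 1: Compute ||x|| (intermediates to 6 decimals).
||x|| = sqrt((-4.0723)^2 + 3.5576^2 + 2.2111^2) = 5.842012
Step 2: Project.
Since ||x|| > R, scale = R/||x|| = 4/5.842012 = 0.684696, proj(x) = scale * x
proj(x) = [-2.788288, 2.435874, 1.513931]
Step 3: Dot product.
a^T * proj(x) = -1*(-2.788288) - 5*2.435874 - 2*1.513931 = -12.4189


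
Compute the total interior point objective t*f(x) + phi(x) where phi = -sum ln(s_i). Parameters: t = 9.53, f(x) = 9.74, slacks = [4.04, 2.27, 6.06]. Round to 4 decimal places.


Step 1: Compute log-barrier.
ln values: [1.3962, 0.8198, 1.8017]
phi = -(1.3962 + 0.8198 + 1.8017) = -4.0177
Step 2: Compute augmented objective.
t*f(x) = 9.53*9.74 = 92.8222
Total = 92.8222 - 4.0177 = 88.8045


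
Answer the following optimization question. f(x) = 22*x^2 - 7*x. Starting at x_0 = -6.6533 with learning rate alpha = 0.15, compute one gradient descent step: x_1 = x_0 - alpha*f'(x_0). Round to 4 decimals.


We compute the gradient at x_0 and apply the update.
f'(x) = 44*x - 7
f'(-6.6533) = 44*-6.6533 - 7 = -299.7452
x_1 = -6.6533 - 0.15*-299.7452 = 38.3085


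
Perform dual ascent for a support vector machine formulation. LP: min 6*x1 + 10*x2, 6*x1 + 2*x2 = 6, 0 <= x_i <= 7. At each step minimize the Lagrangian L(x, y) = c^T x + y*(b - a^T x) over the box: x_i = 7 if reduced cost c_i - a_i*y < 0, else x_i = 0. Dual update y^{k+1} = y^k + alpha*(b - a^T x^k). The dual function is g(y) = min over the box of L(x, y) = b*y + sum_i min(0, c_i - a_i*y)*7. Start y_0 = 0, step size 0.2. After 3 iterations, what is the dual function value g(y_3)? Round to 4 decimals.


Dual ascent for LP: min 6*x1 + 10*x2, 6*x1 + 2*x2 = 6, 0 <= x_i <= 7
Step 1: y^k = 0.0, reduced costs: (6.0, 10.0)
  x^k = (0.0, 0.0), subgradient = b - a^T x = 6.0
  y^{k+1} = 0.0 + 0.2*6.0 = 1.2
Step 2: y^k = 1.2, reduced costs: (-1.2, 7.6)
  x^k = (7.0, 0.0), subgradient = b - a^T x = -36.0
  y^{k+1} = 1.2 + 0.2*-36.0 = -6.0
Step 3: y^k = -6.0, reduced costs: (42.0, 22.0)
  x^k = (0.0, 0.0), subgradient = b - a^T x = 6.0
  y^{k+1} = -6.0 + 0.2*6.0 = -4.8
Dual objective at y_3 = -4.8: reduced costs (34.8, 19.6), box minimizer x = (0.0, 0.0)
g(y_3) = b*y + (c1 - a1*y)*x1 + (c2 - a2*y)*x2 = 6*(-4.8) + 34.8*0.0 + 19.6*0.0 = -28.8 + 0.0 + 0.0 = -28.8


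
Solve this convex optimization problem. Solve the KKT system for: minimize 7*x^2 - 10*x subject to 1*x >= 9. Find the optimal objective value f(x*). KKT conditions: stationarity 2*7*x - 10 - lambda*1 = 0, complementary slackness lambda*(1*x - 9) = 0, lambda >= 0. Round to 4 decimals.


Step 1: Try lambda = 0 (constraint inactive).
x_unc = 10/(2*7) = 0.7143
Check: 1*0.7143 = 0.7143 < 9 -- violated!
Step 2: Constraint must be active: 1*x = 9
x* = 9/1 = 9.0
lambda = (2*7*9.0 - 10)/1 = 116.0
Step 3: Compute optimal value.
f(x*) = 7*9.0^2 - 10*9.0 = 477.0


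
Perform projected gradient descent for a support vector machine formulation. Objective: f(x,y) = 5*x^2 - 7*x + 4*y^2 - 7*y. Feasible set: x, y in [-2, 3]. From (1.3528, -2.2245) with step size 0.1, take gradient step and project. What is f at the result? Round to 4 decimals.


Step 1: Compute gradient at (1.3528, -2.2245).
grad_x = 2*5*1.3528 - 7 = 6.528
grad_y = 2*4*-2.2245 - 7 = -24.796
Step 2: Gradient step.
x_raw = 1.3528 - 0.1*6.528 = 0.7
y_raw = -2.2245 - 0.1*-24.796 = 0.2551
Step 3: Project onto [-2, 3].
x_proj = clip(0.7) = 0.7
y_proj = clip(0.2551) = 0.2551
Step 4: Evaluate f.
f(0.7, 0.2551) = -3.9754


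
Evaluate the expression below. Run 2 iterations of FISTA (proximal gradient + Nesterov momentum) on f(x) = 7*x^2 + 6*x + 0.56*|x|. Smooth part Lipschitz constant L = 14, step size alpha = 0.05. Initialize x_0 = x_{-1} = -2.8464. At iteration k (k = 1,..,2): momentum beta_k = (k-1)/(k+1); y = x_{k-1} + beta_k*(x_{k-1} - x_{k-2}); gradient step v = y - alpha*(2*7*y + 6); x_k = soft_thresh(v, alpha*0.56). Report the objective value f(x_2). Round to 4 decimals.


FISTA on f(x) = 7*x^2 + 6*x + 0.56*|x|
L = 14, alpha = 0.05
Iteration 1: beta = 0.0, y = -2.8464 + 0.0*(-2.8464 + 2.8464) = -2.8464
  grad(y) = -33.8496, v = y - alpha*grad = -1.1539
  prox(v) = soft_thresh(-1.1539, 0.028) = -1.1259
Iteration 2: beta = 0.3333, y = -1.1259 + 0.3333*(-1.1259 + 2.8464) = -0.5524
  grad(y) = -1.734, v = y - alpha*grad = -0.4657
  prox(v) = soft_thresh(-0.4657, 0.028) = -0.4377
f(x_2) = 7*(-0.4377)^2 + 6*(-0.4377) + 0.56*|-0.4377| = -1.04


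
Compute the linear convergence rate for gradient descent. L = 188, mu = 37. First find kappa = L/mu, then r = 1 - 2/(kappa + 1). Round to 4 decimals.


Step 1: Compute the condition number.
kappa = L/mu = 188/37 = 5.0811
Step 2: Compute the convergence rate.
r = 1 - 2/(kappa + 1) = 1 - 2*mu/(L + mu) = (L - mu)/(L + mu) = 151/225 = 0.6711


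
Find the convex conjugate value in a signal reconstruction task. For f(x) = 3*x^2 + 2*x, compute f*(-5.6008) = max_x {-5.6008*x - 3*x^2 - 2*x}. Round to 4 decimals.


f*(y) = sup_x {y*x - a*x^2 - b*x} = sup_x {(y-b)*x - a*x^2}
FOC: (y - b) - 2a*x = 0 => x* = (y - b)/(2a)
x* = (-5.6008 - 2)/(2*3) = -1.2668
f*(-5.6008) = (y-b)^2/(4a) = (-5.6008 - 2)^2/(4*3)
= 57.7722/12 = 4.8143


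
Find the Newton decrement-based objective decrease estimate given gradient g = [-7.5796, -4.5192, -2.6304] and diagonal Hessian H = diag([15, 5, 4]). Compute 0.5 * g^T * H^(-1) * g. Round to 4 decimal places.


Step 1: H is diagonal, so H^(-1) * g = [-0.5053, -0.9038, -0.6576].
Step 2: g^T H^(-1) g = sum_i g_i^2 / H_ii
  = (-7.5796)^2/15 + (-4.5192)^2/5 + (-2.6304)^2/4
  = 3.83 + 4.0846 + 1.7298 = 9.6444
Step 3: Objective decrease = 0.5 * g^T H^(-1) g = 4.8222


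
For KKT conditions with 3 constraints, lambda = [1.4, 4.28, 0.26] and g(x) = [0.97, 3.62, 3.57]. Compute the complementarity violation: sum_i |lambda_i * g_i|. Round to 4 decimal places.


KKT complementary slackness check:
lambda_1 * g_1 = 1.4 * 0.97 = 1.358
lambda_2 * g_2 = 4.28 * 3.62 = 15.4936
lambda_3 * g_3 = 0.26 * 3.57 = 0.9282
Total violation = 1.358 + 15.4936 + 0.9282 = 17.7798


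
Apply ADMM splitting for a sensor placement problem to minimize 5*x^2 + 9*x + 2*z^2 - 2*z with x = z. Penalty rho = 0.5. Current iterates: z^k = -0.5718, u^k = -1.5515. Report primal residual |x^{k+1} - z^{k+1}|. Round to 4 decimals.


ADMM iteration with rho = 0.5, z^k = -0.5718, u^k = -1.5515
Step 1: x-update.
Minimize 5*x^2 + 9*x + (0.5/2)*(x + 0.5718 - 1.5515)^2
FOC: (2*5 + 0.5)*x = -9 + 0.5*(-0.5718 + 1.5515)
x^{k+1} = -0.8105
Step 2: z-update.
Minimize 2*z^2 - 2*z + (0.5/2)*(-0.8105 - z - 1.5515)^2
FOC: (2*2 + 0.5)*z = 2 + 0.5*(-0.8105 - 1.5515)
z^{k+1} = 0.182
Step 3: u-update.
u^{k+1} = -1.5515 - 0.8105 - 0.182 = -2.544
Step 4: Primal residual = |-0.8105 - 0.182| = 0.9925


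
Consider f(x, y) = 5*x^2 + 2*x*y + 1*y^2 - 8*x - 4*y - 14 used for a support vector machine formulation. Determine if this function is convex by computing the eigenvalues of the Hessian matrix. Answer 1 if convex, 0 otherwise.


The Hessian of f(x,y) = 5*x^2 + 2*x*y + 1*y^2 - 8*x - 4*y - 14 is:
H = [[10, 2], [2, 2]]
Trace = 10 + 2 = 12
Determinant = 10*2 - (2)^2 = 16
Discriminant = (12)^2 - 4*16 = 80.0
Eigenvalues: lambda_1 = 1.5279, lambda_2 = 10.4721
The function is convex.

1


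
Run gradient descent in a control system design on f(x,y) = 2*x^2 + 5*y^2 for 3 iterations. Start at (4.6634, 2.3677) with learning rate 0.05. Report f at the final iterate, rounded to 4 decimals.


Gradient descent on f(x,y) = 2*x^2 + 5*y^2.
Starting point: (4.6634, 2.3677), alpha = 0.05
Step 1: grad_x = 2*2*4.6634 = 18.6536, grad_y = 2*5*2.3677 = 23.677
  x_1 = 4.6634 - 0.05*18.6536 = 3.7307
  y_1 = 2.3677 - 0.05*23.677 = 1.1839
Step 2: grad_x = 2*2*3.7307 = 14.9229, grad_y = 2*5*1.1839 = 11.8385
  x_2 = 3.7307 - 0.05*14.9229 = 2.9846
  y_2 = 1.1839 - 0.05*11.8385 = 0.5919
Step 3: grad_x = 2*2*2.9846 = 11.9383, grad_y = 2*5*0.5919 = 5.9193
  x_3 = 2.9846 - 0.05*11.9383 = 2.3877
  y_3 = 0.5919 - 0.05*5.9193 = 0.296
f(2.3877, 0.296) = 2*2.3877^2 + 5*0.296^2 = 11.8398


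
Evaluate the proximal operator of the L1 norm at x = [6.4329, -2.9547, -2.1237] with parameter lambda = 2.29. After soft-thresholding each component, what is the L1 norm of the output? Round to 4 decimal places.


Soft-thresholding with lambda = 2.29:
prox(6.4329) = sign(6.4329)*max(|6.4329| - 2.29, 0) = 4.1429
prox(-2.9547) = sign(-2.9547)*max(|-2.9547| - 2.29, 0) = -0.6647
prox(-2.1237) = sign(-2.1237)*max(|-2.1237| - 2.29, 0) = 0.0
prox(x) = [4.1429, -0.6647, 0.0]
||prox(x)||_1 = 4.1429 + 0.6647 + 0.0 = 4.8076


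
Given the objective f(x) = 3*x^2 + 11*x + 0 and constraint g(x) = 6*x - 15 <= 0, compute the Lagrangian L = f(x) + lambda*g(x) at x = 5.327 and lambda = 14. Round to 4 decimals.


Step 1: Evaluate f(x).
f(5.327) = 3*5.327^2 + 11*5.327 + 0 = 143.7278
Step 2: Evaluate g(x).
g(5.327) = 6*5.327 - 15 = 16.962
Step 3: Compute Lagrangian.
L = 143.7278 + 14*16.962 = 381.1958


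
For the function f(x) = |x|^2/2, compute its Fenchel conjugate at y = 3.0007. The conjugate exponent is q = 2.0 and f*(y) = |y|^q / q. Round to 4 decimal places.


The conjugate exponent q satisfies 1/p + 1/q = 1.
p = 2, so q = 2/(2 - 1) = 2.0
|y|^q = 3.0007^2.0 = 9.0042
f*(3.0007) = 9.0042 / 2.0 = 4.5021


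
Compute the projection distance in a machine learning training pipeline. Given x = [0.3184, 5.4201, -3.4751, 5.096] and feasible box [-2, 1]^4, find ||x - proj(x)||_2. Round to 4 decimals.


Project each component onto [-2, 1].
clip(0.3184) = 0.3184, clip(5.4201) = 1.0, clip(-3.4751) = -2.0, clip(5.096) = 1.0
Projection = [0.3184, 1.0, -2.0, 1.0]
Squared diffs: [0.0, 19.5373, 2.1759, 16.7772]
Distance = sqrt(38.4904) = 6.2041


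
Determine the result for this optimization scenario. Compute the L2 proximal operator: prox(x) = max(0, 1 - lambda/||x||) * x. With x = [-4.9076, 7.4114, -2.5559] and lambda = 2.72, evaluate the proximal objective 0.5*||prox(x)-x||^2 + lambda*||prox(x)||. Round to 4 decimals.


Step 1: Compute ||x||.
||x|| = 9.2491
Step 2: Compute scaling factor.
scale = max(0, 1 - 2.72/9.2491) = 0.7059
Step 3: prox(x) = [-3.4644, 5.2318, -1.8043]
||prox(x)|| = 6.5291
Step 4: Proximal objective.
0.5*||prox-x||^2 = 3.6992
lambda*||prox|| = 17.7592
Total = 21.4584


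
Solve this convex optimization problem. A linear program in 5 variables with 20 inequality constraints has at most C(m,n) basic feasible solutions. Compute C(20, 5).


Each vertex corresponds to some choice of n active constraints out of m, so the number of vertices is at most C(m, n) = m! / (n!(m-n)!).
m = 20, n = 5
Numerator: 20 * 19 * 18 * 17 * 16
Denominator: 5! = 120
C(20, 5) = 15504


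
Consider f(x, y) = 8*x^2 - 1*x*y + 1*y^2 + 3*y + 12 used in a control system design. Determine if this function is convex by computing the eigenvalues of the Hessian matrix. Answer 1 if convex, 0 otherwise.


The Hessian of f(x,y) = 8*x^2 - 1*x*y + 1*y^2 + 3*y + 12 is:
H = [[16, -1], [-1, 2]]
Trace = 16 + 2 = 18
Determinant = 16*2 - (-1)^2 = 31
Discriminant = (18)^2 - 4*31 = 200.0
Eigenvalues: lambda_1 = 1.9289, lambda_2 = 16.0711
The function is convex.

1


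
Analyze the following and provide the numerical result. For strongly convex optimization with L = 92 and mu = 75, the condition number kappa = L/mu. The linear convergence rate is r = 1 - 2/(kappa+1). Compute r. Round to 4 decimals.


Step 1: Compute the condition number.
kappa = L/mu = 92/75 = 1.2267
Step 2: Compute the convergence rate.
r = 1 - 2/(kappa + 1) = 1 - 2*mu/(L + mu) = (L - mu)/(L + mu) = 17/167 = 0.1018


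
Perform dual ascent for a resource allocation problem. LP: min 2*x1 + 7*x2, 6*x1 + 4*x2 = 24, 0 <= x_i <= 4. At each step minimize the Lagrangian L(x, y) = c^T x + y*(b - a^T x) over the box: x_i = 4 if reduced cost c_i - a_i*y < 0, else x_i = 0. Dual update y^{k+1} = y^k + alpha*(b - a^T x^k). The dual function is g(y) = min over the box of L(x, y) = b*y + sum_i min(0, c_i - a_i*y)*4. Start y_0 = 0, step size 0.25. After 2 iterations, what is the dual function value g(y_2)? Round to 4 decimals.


Dual ascent for LP: min 2*x1 + 7*x2, 6*x1 + 4*x2 = 24, 0 <= x_i <= 4
Step 1: y^k = 0.0, reduced costs: (2.0, 7.0)
  x^k = (0.0, 0.0), subgradient = b - a^T x = 24.0
  y^{k+1} = 0.0 + 0.25*24.0 = 6.0
Step 2: y^k = 6.0, reduced costs: (-34.0, -17.0)
  x^k = (4.0, 4.0), subgradient = b - a^T x = -16.0
  y^{k+1} = 6.0 + 0.25*-16.0 = 2.0
Dual objective at y_2 = 2.0: reduced costs (-10.0, -1.0), box minimizer x = (4.0, 4.0)
g(y_2) = b*y + (c1 - a1*y)*x1 + (c2 - a2*y)*x2 = 24*2.0 + (-10.0)*4.0 + (-1.0)*4.0 = 48.0 - 40.0 - 4.0 = 4.0


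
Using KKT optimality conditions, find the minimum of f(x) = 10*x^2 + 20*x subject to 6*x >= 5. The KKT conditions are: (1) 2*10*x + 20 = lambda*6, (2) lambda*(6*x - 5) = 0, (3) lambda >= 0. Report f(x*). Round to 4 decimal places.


Step 1: Try lambda = 0 (constraint inactive).
x_unc = -20/(2*10) = -1.0
Check: 6*-1.0 = -6.0 < 5 -- violated!
Step 2: Constraint must be active: 6*x = 5
x* = 5/6 = 0.8333 (rounded; the exact value 5/6 is used below)
lambda = (2*10*(5/6) + 20)/6 = 6.1111
Step 3: Compute optimal value.
f(x*) = 10*(5/6)^2 + 20*(5/6) = 23.6111


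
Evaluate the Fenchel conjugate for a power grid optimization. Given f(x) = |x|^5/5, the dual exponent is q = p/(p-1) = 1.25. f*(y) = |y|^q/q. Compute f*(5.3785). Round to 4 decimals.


The conjugate exponent q satisfies 1/p + 1/q = 1.
p = 5, so q = 5/(5 - 1) = 1.25
|y|^q = 5.3785^1.25 = 8.1908
f*(5.3785) = 8.1908 / 1.25 = 6.5526


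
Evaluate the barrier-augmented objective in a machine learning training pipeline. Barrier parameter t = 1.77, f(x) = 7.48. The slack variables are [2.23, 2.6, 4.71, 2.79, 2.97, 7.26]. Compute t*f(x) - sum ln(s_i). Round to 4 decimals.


Step 1: Compute log-barrier.
ln values: [0.802, 0.9555, 1.5497, 1.026, 1.0886, 1.9824]
phi = -(0.802 + 0.9555 + 1.5497 + 1.026 + 1.0886 + 1.9824) = -7.4042
Step 2: Compute augmented objective.
t*f(x) = 1.77*7.48 = 13.2396
Total = 13.2396 - 7.4042 = 5.8354


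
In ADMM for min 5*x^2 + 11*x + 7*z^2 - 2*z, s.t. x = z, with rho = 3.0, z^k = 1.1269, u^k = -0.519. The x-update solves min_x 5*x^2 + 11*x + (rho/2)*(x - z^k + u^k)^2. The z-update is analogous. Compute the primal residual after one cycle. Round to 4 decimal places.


ADMM iteration with rho = 3.0, z^k = 1.1269, u^k = -0.519
Step 1: x-update.
Minimize 5*x^2 + 11*x + (3.0/2)*(x - 1.1269 - 0.519)^2
FOC: (2*5 + 3.0)*x = -11 + 3.0*(1.1269 + 0.519)
x^{k+1} = -0.4663
Step 2: z-update.
Minimize 7*z^2 - 2*z + (3.0/2)*(-0.4663 - z - 0.519)^2
FOC: (2*7 + 3.0)*z = 2 + 3.0*(-0.4663 - 0.519)
z^{k+1} = -0.0562
Step 3: u-update.
u^{k+1} = -0.519 - 0.4663 + 0.0562 = -0.9291
Step 4: Primal residual = |-0.4663 + 0.0562| = 0.4101


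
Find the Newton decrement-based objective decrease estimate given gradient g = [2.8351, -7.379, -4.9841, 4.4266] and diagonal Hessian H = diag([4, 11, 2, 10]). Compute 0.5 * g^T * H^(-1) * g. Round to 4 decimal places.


Step 1: H is diagonal, so H^(-1) * g = [0.7088, -0.6708, -2.4921, 0.4427].
Step 2: g^T H^(-1) g = sum_i g_i^2 / H_ii
  = (2.8351)^2/4 + (-7.379)^2/11 + (-4.9841)^2/2 + (4.4266)^2/10
  = 2.0094 + 4.95 + 12.4206 + 1.9595 = 21.3395
Step 3: Objective decrease = 0.5 * g^T H^(-1) g = 10.6698


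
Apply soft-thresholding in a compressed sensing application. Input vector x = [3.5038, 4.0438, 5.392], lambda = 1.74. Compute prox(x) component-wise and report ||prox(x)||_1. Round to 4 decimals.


Soft-thresholding with lambda = 1.74:
prox(3.5038) = sign(3.5038)*max(|3.5038| - 1.74, 0) = 1.7638
prox(4.0438) = sign(4.0438)*max(|4.0438| - 1.74, 0) = 2.3038
prox(5.392) = sign(5.392)*max(|5.392| - 1.74, 0) = 3.652
prox(x) = [1.7638, 2.3038, 3.652]
||prox(x)||_1 = 1.7638 + 2.3038 + 3.652 = 7.7196


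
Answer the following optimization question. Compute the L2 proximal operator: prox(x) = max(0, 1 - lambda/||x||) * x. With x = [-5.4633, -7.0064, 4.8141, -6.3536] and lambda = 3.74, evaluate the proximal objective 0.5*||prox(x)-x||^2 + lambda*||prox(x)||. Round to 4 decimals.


Step 1: Compute ||x||.
||x|| = 11.9365
Step 2: Compute scaling factor.
scale = max(0, 1 - 3.74/11.9365) = 0.6867
Step 3: prox(x) = [-3.7515, -4.8111, 3.3057, -4.3629]
||prox(x)|| = 8.1965
Step 4: Proximal objective.
0.5*||prox-x||^2 = 6.9938
lambda*||prox|| = 30.6549
Total = 37.6489


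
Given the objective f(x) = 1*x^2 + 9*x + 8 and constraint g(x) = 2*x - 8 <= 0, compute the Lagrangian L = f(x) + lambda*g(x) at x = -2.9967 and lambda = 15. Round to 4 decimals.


Step 1: Evaluate f(x).
f(-2.9967) = 1*(-2.9967)^2 + 9*(-2.9967) + 8 = -9.9901
Step 2: Evaluate g(x).
g(-2.9967) = 2*-2.9967 - 8 = -13.9934
Step 3: Compute Lagrangian.
L = -9.9901 + 15*-13.9934 = -219.8911


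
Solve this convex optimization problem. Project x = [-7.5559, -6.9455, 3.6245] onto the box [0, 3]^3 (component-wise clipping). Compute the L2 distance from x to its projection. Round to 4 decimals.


Project each component onto [0, 3].
clip(-7.5559) = 0.0, clip(-6.9455) = 0.0, clip(3.6245) = 3.0
Projection = [0.0, 0.0, 3.0]
Squared diffs: [57.0916, 48.24, 0.39]
Distance = sqrt(105.7216) = 10.2821


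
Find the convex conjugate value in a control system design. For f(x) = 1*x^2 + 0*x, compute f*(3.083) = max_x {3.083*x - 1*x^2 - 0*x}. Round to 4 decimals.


f*(y) = sup_x {y*x - a*x^2 - b*x} = sup_x {(y-b)*x - a*x^2}
FOC: (y - b) - 2a*x = 0 => x* = (y - b)/(2a)
x* = (3.083 - 0)/(2*1) = 1.5415
f*(3.083) = (y-b)^2/(4a) = (3.083 - 0)^2/(4*1)
= 9.5049/4 = 2.3762


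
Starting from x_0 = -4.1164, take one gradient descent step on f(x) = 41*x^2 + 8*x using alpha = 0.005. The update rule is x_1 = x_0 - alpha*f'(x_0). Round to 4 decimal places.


We compute the gradient at x_0 and apply the update.
f'(x) = 82*x + 8
f'(-4.1164) = 82*-4.1164 + 8 = -329.5448
x_1 = -4.1164 - 0.005*-329.5448 = -2.4687


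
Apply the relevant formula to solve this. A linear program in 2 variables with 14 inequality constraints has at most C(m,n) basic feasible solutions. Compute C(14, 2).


Each vertex corresponds to some choice of n active constraints out of m, so the number of vertices is at most C(m, n) = m! / (n!(m-n)!).
m = 14, n = 2
Numerator: 14 * 13
Denominator: 2! = 2
C(14, 2) = 91


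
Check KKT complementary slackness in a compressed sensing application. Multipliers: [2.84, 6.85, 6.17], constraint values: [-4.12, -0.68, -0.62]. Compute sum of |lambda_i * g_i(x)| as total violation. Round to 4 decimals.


KKT complementary slackness check:
lambda_1 * g_1 = 2.84 * -4.12 = -11.7008
lambda_2 * g_2 = 6.85 * -0.68 = -4.658
lambda_3 * g_3 = 6.17 * -0.62 = -3.8254
Total violation = 11.7008 + 4.658 + 3.8254 = 20.1842


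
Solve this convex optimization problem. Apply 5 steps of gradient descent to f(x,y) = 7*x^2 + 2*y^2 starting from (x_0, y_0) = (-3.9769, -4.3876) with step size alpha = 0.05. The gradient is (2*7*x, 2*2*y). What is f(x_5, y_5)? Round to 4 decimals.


Gradient descent on f(x,y) = 7*x^2 + 2*y^2.
Starting point: (-3.9769, -4.3876), alpha = 0.05
Step 1: grad_x = 2*7*-3.9769 = -55.6766, grad_y = 2*2*-4.3876 = -17.5504
  x_1 = -3.9769 - 0.05*-55.6766 = -1.1931
  y_1 = -4.3876 - 0.05*-17.5504 = -3.5101
Step 2: grad_x = 2*7*-1.1931 = -16.703, grad_y = 2*2*-3.5101 = -14.0403
  x_2 = -1.1931 - 0.05*-16.703 = -0.3579
  y_2 = -3.5101 - 0.05*-14.0403 = -2.8081
Step 3: grad_x = 2*7*-0.3579 = -5.0109, grad_y = 2*2*-2.8081 = -11.2323
  x_3 = -0.3579 - 0.05*-5.0109 = -0.1074
  y_3 = -2.8081 - 0.05*-11.2323 = -2.2465
Step 4: grad_x = 2*7*-0.1074 = -1.5033, grad_y = 2*2*-2.2465 = -8.9858
  x_4 = -0.1074 - 0.05*-1.5033 = -0.0322
  y_4 = -2.2465 - 0.05*-8.9858 = -1.7972
Step 5: grad_x = 2*7*-0.0322 = -0.451, grad_y = 2*2*-1.7972 = -7.1886
  x_5 = -0.0322 - 0.05*-0.451 = -0.0097
  y_5 = -1.7972 - 0.05*-7.1886 = -1.4377
f(-0.0097, -1.4377) = 7*(-0.0097)^2 + 2*(-1.4377)^2 = 4.1348


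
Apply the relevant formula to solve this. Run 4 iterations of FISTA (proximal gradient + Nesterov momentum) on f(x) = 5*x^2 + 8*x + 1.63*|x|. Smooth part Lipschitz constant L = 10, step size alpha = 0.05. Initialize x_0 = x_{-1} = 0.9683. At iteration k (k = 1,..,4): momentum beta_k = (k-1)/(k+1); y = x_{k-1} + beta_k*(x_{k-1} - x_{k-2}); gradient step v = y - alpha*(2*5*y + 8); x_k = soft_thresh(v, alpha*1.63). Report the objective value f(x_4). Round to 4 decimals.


FISTA on f(x) = 5*x^2 + 8*x + 1.63*|x|
L = 10, alpha = 0.05
Iteration 1: beta = 0.0, y = 0.9683 + 0.0*(0.9683 - 0.9683) = 0.9683
  grad(y) = 17.683, v = y - alpha*grad = 0.0842
  prox(v) = soft_thresh(0.0842, 0.0815) = 0.0027
Iteration 2: beta = 0.3333, y = 0.0027 + 0.3333*(0.0027 - 0.9683) = -0.3192
  grad(y) = 4.8077, v = y - alpha*grad = -0.5596
  prox(v) = soft_thresh(-0.5596, 0.0815) = -0.4781
Iteration 3: beta = 0.5, y = -0.4781 + 0.5*(-0.4781 - 0.0027) = -0.7185
  grad(y) = 0.815, v = y - alpha*grad = -0.7593
  prox(v) = soft_thresh(-0.7593, 0.0815) = -0.6778
Iteration 4: beta = 0.6, y = -0.6778 + 0.6*(-0.6778 + 0.4781) = -0.7975
  grad(y) = 0.0247, v = y - alpha*grad = -0.7988
  prox(v) = soft_thresh(-0.7988, 0.0815) = -0.7173
f(x_4) = 5*(-0.7173)^2 + 8*(-0.7173) + 1.63*|-0.7173| = -1.9966


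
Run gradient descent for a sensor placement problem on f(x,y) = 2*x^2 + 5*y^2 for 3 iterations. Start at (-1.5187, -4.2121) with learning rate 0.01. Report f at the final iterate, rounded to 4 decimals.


Gradient descent on f(x,y) = 2*x^2 + 5*y^2.
Starting point: (-1.5187, -4.2121), alpha = 0.01
Step 1: grad_x = 2*2*-1.5187 = -6.0748, grad_y = 2*5*-4.2121 = -42.121
  x_1 = -1.5187 - 0.01*-6.0748 = -1.458
  y_1 = -4.2121 - 0.01*-42.121 = -3.7909
Step 2: grad_x = 2*2*-1.458 = -5.8318, grad_y = 2*5*-3.7909 = -37.9089
  x_2 = -1.458 - 0.01*-5.8318 = -1.3996
  y_2 = -3.7909 - 0.01*-37.9089 = -3.4118
Step 3: grad_x = 2*2*-1.3996 = -5.5985, grad_y = 2*5*-3.4118 = -34.118
  x_3 = -1.3996 - 0.01*-5.5985 = -1.3436
  y_3 = -3.4118 - 0.01*-34.118 = -3.0706
f(-1.3436, -3.0706) = 2*(-1.3436)^2 + 5*(-3.0706)^2 = 50.7543


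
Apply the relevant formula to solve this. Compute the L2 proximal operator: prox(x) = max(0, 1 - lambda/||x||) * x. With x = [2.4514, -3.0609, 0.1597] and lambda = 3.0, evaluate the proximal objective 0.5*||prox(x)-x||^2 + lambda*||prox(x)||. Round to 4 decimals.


Step 1: Compute ||x||.
||x|| = 3.9248
Step 2: Compute scaling factor.
scale = max(0, 1 - 3.0/3.9248) = 0.2356
Step 3: prox(x) = [0.5776, -0.7212, 0.0376]
||prox(x)|| = 0.9248
Step 4: Proximal objective.
0.5*||prox-x||^2 = 4.5
lambda*||prox|| = 2.7744
Total = 7.2744


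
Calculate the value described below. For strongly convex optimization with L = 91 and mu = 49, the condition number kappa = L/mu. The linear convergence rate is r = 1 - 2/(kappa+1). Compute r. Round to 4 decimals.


Step 1: Compute the condition number.
kappa = L/mu = 91/49 = 1.8571
Step 2: Compute the convergence rate.
r = 1 - 2/(kappa + 1) = 1 - 2*mu/(L + mu) = (L - mu)/(L + mu) = 42/140 = 0.3


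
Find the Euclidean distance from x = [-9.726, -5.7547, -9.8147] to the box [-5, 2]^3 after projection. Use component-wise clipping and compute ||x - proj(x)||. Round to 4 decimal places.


Project each component onto [-5, 2].
clip(-9.726) = -5.0, clip(-5.7547) = -5.0, clip(-9.8147) = -5.0
Projection = [-5.0, -5.0, -5.0]
Squared diffs: [22.3351, 0.5696, 23.1813]
Distance = sqrt(46.086) = 6.7887


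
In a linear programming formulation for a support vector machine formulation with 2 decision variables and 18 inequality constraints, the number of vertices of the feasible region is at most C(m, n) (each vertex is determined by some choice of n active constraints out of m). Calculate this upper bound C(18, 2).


Each vertex corresponds to some choice of n active constraints out of m, so the number of vertices is at most C(m, n) = m! / (n!(m-n)!).
m = 18, n = 2
Numerator: 18 * 17
Denominator: 2! = 2
C(18, 2) = 153


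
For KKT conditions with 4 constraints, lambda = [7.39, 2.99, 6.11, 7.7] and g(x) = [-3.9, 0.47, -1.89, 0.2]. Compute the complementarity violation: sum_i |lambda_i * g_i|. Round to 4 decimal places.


KKT complementary slackness check:
lambda_1 * g_1 = 7.39 * -3.9 = -28.821
lambda_2 * g_2 = 2.99 * 0.47 = 1.4053
lambda_3 * g_3 = 6.11 * -1.89 = -11.5479
lambda_4 * g_4 = 7.7 * 0.2 = 1.54
Total violation = 28.821 + 1.4053 + 11.5479 + 1.54 = 43.3142


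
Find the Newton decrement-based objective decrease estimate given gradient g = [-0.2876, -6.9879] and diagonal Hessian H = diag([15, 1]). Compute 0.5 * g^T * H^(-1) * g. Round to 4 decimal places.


Step 1: H is diagonal, so H^(-1) * g = [-0.0192, -6.9879].
Step 2: g^T H^(-1) g = sum_i g_i^2 / H_ii
  = (-0.2876)^2/15 + (-6.9879)^2/1
  = 0.0055 + 48.8307 = 48.8363
Step 3: Objective decrease = 0.5 * g^T H^(-1) g = 24.4181


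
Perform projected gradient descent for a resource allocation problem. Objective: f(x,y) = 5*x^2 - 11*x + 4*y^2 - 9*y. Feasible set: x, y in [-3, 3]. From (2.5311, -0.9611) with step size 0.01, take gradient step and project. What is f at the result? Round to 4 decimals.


Step 1: Compute gradient at (2.5311, -0.9611).
grad_x = 2*5*2.5311 - 11 = 14.311
grad_y = 2*4*-0.9611 - 9 = -16.6888
Step 2: Gradient step.
x_raw = 2.5311 - 0.01*14.311 = 2.388
y_raw = -0.9611 - 0.01*-16.6888 = -0.7942
Step 3: Project onto [-3, 3].
x_proj = clip(2.388) = 2.388
y_proj = clip(-0.7942) = -0.7942
Step 4: Evaluate f.
f(2.388, -0.7942) = 11.9156


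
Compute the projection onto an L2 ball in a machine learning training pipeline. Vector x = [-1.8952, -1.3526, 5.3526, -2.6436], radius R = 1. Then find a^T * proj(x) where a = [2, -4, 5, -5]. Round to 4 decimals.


Step 1: Compute ||x|| (intermediates to 6 decimals).
||x|| = sqrt((-1.8952)^2 + (-1.3526)^2 + 5.3526^2 + (-2.6436)^2) = 6.407828
Step 2: Project.
Since ||x|| > R, scale = R/||x|| = 1/6.407828 = 0.156059, proj(x) = scale * x
proj(x) = [-0.295763, -0.211085, 0.835321, -0.412558]
Step 3: Dot product.
a^T * proj(x) = 2*(-0.295763) - 4*(-0.211085) + 5*0.835321 - 5*(-0.412558) = 6.4922


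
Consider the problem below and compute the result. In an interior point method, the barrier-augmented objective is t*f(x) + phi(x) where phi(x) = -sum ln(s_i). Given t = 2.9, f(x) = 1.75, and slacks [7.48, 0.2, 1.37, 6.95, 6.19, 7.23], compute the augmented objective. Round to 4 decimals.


Step 1: Compute log-barrier.
ln values: [2.0122, -1.6094, 0.3148, 1.9387, 1.8229, 1.9782]
phi = -(2.0122 - 1.6094 + 0.3148 + 1.9387 + 1.8229 + 1.9782) = -6.4575
Step 2: Compute augmented objective.
t*f(x) = 2.9*1.75 = 5.075
Total = 5.075 - 6.4575 = -1.3825


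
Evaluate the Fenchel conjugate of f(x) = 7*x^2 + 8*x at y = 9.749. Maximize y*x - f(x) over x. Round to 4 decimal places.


f*(y) = sup_x {y*x - a*x^2 - b*x} = sup_x {(y-b)*x - a*x^2}
FOC: (y - b) - 2a*x = 0 => x* = (y - b)/(2a)
x* = (9.749 - 8)/(2*7) = 0.1249
f*(9.749) = (y-b)^2/(4a) = (9.749 - 8)^2/(4*7)
= 3.059/28 = 0.1093


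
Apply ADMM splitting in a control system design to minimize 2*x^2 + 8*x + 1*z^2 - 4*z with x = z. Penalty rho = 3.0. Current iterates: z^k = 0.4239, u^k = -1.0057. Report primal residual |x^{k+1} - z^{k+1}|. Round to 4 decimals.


ADMM iteration with rho = 3.0, z^k = 0.4239, u^k = -1.0057
Step 1: x-update.
Minimize 2*x^2 + 8*x + (3.0/2)*(x - 0.4239 - 1.0057)^2
FOC: (2*2 + 3.0)*x = -8 + 3.0*(0.4239 + 1.0057)
x^{k+1} = -0.5302
Step 2: z-update.
Minimize 1*z^2 - 4*z + (3.0/2)*(-0.5302 - z - 1.0057)^2
FOC: (2*1 + 3.0)*z = 4 + 3.0*(-0.5302 - 1.0057)
z^{k+1} = -0.1215
Step 3: u-update.
u^{k+1} = -1.0057 - 0.5302 + 0.1215 = -1.4143
Step 4: Primal residual = |-0.5302 + 0.1215| = 0.4086
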